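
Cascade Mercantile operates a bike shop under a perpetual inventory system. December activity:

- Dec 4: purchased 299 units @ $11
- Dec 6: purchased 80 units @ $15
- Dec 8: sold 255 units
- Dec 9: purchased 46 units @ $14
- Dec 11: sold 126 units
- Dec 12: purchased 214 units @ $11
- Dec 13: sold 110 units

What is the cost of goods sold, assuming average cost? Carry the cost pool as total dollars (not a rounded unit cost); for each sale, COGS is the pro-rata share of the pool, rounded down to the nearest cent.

COGS = $5,822.96

After Dec 4: 299 on hand, pool $3,289.00 (≈ $11.0000 each)
After Dec 6: 379 on hand, pool $4,489.00 (≈ $11.8443 each)
Dec 8, sell 255: 255/379 × $4,489.00 → $3,020.30
After Dec 9: 170 on hand, pool $2,112.70 (≈ $12.4276 each)
Dec 11, sell 126: 126/170 × $2,112.70 → $1,565.88
After Dec 12: 258 on hand, pool $2,900.82 (≈ $11.2435 each)
Dec 13, sell 110: 110/258 × $2,900.82 → $1,236.78
Total COGS = $3,020.30 + $1,565.88 + $1,236.78 = $5,822.96
Ending inventory (cost pool remaining) = $1,664.04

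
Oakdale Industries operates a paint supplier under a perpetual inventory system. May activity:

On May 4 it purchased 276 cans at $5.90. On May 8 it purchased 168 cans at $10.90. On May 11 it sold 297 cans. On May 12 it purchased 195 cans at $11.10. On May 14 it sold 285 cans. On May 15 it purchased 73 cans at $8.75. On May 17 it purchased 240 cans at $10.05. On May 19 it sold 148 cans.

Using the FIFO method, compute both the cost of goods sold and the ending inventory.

COGS = $6,443.75; ending inventory = $2,231.10

May 11, 297 sold [FIFO — oldest first]: 276 @ $5.90 + 21 @ $10.90 = $1,857.30
May 14, 285 sold [FIFO — oldest first]: 147 @ $10.90 + 138 @ $11.10 = $3,134.10
May 19, 148 sold [FIFO — oldest first]: 57 @ $11.10 + 73 @ $8.75 + 18 @ $10.05 = $1,452.35
Total COGS = $1,857.30 + $3,134.10 + $1,452.35 = $6,443.75
Ending inventory: 222 @ $10.05 = $2,231.10
Check: goods available $8,674.85 = COGS $6,443.75 + ending $2,231.10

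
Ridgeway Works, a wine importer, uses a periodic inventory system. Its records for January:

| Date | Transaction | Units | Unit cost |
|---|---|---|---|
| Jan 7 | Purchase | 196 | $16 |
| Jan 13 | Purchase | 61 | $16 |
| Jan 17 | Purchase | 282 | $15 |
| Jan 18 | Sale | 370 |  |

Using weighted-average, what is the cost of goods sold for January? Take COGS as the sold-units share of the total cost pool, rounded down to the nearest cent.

COGS = $5,726.41

Jan 18, sell 370: 370/539 × $8,342.00 → $5,726.41
Ending inventory (cost pool remaining) = $2,615.59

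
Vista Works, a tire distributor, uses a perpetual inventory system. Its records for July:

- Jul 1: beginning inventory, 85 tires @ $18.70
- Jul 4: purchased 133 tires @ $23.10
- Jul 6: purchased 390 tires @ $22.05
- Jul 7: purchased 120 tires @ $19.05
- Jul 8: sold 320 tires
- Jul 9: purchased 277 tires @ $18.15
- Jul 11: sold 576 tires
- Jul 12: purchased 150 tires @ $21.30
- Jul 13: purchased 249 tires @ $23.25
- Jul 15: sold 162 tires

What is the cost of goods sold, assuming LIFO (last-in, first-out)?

COGS = $22,197.45

Jul 8, 320 sold [LIFO — newest first]: 120 @ $19.05 + 200 @ $22.05 = $6,696.00
Jul 11, 576 sold [LIFO — newest first]: 277 @ $18.15 + 190 @ $22.05 + 109 @ $23.10 = $11,734.95
Jul 15, 162 sold [LIFO — newest first]: 162 @ $23.25 = $3,766.50
Total COGS = $6,696.00 + $11,734.95 + $3,766.50 = $22,197.45
Ending inventory: 85 @ $18.70 + 24 @ $23.10 + 150 @ $21.30 + 87 @ $23.25 = $7,361.65
Check: goods available $29,559.10 = COGS $22,197.45 + ending $7,361.65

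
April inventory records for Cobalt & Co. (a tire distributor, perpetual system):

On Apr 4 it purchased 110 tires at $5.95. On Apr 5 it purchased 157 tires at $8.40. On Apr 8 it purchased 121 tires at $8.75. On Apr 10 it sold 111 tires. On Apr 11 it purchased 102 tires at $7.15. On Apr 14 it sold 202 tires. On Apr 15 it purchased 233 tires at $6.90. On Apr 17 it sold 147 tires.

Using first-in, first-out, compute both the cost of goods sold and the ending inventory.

COGS = $3,546.85; ending inventory = $1,822.20

Apr 10, 111 sold [FIFO — oldest first]: 110 @ $5.95 + 1 @ $8.40 = $662.90
Apr 14, 202 sold [FIFO — oldest first]: 156 @ $8.40 + 46 @ $8.75 = $1,712.90
Apr 17, 147 sold [FIFO — oldest first]: 75 @ $8.75 + 72 @ $7.15 = $1,171.05
Total COGS = $662.90 + $1,712.90 + $1,171.05 = $3,546.85
Ending inventory: 30 @ $7.15 + 233 @ $6.90 = $1,822.20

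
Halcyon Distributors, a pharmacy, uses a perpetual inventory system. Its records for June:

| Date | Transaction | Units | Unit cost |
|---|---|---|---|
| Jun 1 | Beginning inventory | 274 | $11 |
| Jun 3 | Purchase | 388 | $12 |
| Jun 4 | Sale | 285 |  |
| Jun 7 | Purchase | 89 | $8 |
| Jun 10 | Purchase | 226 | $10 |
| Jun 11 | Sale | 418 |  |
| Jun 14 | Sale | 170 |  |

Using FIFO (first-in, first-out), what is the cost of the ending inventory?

Ending inventory = $1,040

Jun 4, 285 sold [FIFO — oldest first]: 274 @ $11 + 11 @ $12 = $3,146
Jun 11, 418 sold [FIFO — oldest first]: 377 @ $12 + 41 @ $8 = $4,852
Jun 14, 170 sold [FIFO — oldest first]: 48 @ $8 + 122 @ $10 = $1,604
Total COGS = $3,146 + $4,852 + $1,604 = $9,602
Ending inventory: 104 @ $10 = $1,040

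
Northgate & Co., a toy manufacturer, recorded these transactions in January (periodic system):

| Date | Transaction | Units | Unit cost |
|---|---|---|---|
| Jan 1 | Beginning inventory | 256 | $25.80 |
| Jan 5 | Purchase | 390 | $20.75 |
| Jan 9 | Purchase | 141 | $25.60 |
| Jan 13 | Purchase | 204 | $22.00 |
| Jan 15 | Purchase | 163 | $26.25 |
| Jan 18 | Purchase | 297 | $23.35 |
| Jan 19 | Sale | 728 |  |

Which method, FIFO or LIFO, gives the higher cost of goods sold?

FIFO COGS: 256 @ $25.80 + 390 @ $20.75 + 82 @ $25.60 = $16,796.50
LIFO COGS: 297 @ $23.35 + 163 @ $26.25 + 204 @ $22.00 + 64 @ $25.60 = $17,340.10

LIFO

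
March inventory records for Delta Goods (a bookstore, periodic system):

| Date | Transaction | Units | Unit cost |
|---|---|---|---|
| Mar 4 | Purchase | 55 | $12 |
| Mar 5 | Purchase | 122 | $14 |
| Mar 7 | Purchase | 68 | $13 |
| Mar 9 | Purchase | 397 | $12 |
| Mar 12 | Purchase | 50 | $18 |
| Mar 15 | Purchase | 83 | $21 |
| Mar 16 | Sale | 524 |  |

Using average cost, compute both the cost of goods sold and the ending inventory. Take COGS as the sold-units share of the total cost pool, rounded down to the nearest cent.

Mar 16, sell 524: 524/775 × $10,659.00 → $7,206.85
Ending inventory (cost pool remaining) = $3,452.15

COGS = $7,206.85; ending inventory = $3,452.15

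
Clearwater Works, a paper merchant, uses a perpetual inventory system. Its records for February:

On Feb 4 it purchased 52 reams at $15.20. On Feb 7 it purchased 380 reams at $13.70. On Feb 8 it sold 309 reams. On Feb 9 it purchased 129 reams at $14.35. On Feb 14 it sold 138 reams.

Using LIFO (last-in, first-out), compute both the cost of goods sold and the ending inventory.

Feb 8, 309 sold [LIFO — newest first]: 309 @ $13.70 = $4,233.30
Feb 14, 138 sold [LIFO — newest first]: 129 @ $14.35 + 9 @ $13.70 = $1,974.45
Total COGS = $4,233.30 + $1,974.45 = $6,207.75
Ending inventory: 52 @ $15.20 + 62 @ $13.70 = $1,639.80

COGS = $6,207.75; ending inventory = $1,639.80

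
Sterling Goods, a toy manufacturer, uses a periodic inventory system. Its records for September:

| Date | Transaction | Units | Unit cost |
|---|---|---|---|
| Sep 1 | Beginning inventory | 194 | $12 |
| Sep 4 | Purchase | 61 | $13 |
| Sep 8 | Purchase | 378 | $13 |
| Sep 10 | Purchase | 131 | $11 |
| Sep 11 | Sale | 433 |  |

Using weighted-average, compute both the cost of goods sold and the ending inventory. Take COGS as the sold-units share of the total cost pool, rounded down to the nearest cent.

COGS = $5,370.56; ending inventory = $4,105.44

Sep 11, sell 433: 433/764 × $9,476.00 → $5,370.56
Ending inventory (cost pool remaining) = $4,105.44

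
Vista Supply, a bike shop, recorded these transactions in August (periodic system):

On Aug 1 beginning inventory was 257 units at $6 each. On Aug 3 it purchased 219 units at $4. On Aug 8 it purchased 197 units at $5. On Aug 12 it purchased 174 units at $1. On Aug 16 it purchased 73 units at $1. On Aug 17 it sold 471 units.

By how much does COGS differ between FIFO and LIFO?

FIFO COGS: 257 @ $6 + 214 @ $4 = $2,398
LIFO COGS: 73 @ $1 + 174 @ $1 + 197 @ $5 + 27 @ $4 = $1,340
Difference = |$2,398 − $1,340| = $1,058

$1,058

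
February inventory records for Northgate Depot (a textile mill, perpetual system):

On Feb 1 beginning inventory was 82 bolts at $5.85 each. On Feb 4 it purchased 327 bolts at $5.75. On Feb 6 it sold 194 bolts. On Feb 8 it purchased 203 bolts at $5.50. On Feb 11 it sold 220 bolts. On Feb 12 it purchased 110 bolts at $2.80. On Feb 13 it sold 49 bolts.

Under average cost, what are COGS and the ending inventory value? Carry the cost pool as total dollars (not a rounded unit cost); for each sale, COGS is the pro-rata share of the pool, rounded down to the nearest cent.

After Feb 1: 82 on hand, pool $479.70 (≈ $5.8500 each)
After Feb 4: 409 on hand, pool $2,359.95 (≈ $5.7700 each)
Feb 6, sell 194: 194/409 × $2,359.95 → $1,119.38
After Feb 8: 418 on hand, pool $2,357.07 (≈ $5.6389 each)
Feb 11, sell 220: 220/418 × $2,357.07 → $1,240.56
After Feb 12: 308 on hand, pool $1,424.51 (≈ $4.6250 each)
Feb 13, sell 49: 49/308 × $1,424.51 → $226.62
Total COGS = $1,119.38 + $1,240.56 + $226.62 = $2,586.56
Ending inventory (cost pool remaining) = $1,197.89

COGS = $2,586.56; ending inventory = $1,197.89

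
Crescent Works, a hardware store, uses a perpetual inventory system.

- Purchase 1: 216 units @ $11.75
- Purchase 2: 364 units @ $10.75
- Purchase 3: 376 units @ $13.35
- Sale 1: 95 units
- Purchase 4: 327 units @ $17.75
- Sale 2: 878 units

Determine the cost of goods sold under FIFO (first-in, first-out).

Sale 1 (95) [FIFO — oldest first]: 95 @ $11.75 = $1,116.25
Sale 2 (878) [FIFO — oldest first]: 121 @ $11.75 + 364 @ $10.75 + 376 @ $13.35 + 17 @ $17.75 = $10,656.10
Total COGS = $1,116.25 + $10,656.10 = $11,772.35
Ending inventory: 310 @ $17.75 = $5,502.50
Check: goods available $17,274.85 = COGS $11,772.35 + ending $5,502.50

COGS = $11,772.35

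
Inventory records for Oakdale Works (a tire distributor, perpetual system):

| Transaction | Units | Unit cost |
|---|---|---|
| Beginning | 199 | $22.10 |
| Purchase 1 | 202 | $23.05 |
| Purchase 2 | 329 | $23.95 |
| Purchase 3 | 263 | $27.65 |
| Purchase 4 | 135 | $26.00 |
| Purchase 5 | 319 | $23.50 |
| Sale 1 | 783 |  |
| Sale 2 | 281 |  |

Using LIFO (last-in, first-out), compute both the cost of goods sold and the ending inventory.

COGS = $26,572.90; ending inventory = $8,639.10

Sale 1 (783) [LIFO — newest first]: 319 @ $23.50 + 135 @ $26.00 + 263 @ $27.65 + 66 @ $23.95 = $19,859.15
Sale 2 (281) [LIFO — newest first]: 263 @ $23.95 + 18 @ $23.05 = $6,713.75
Total COGS = $19,859.15 + $6,713.75 = $26,572.90
Ending inventory: 199 @ $22.10 + 184 @ $23.05 = $8,639.10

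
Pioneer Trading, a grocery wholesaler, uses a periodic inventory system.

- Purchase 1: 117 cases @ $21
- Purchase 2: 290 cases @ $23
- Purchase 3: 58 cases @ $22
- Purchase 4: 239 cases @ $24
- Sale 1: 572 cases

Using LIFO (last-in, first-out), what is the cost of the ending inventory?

Sale 1 (572) [LIFO — newest first]: 239 @ $24 + 58 @ $22 + 275 @ $23 = $13,337
Ending inventory: 117 @ $21 + 15 @ $23 = $2,802
Check: goods available $16,139 = COGS $13,337 + ending $2,802

Ending inventory = $2,802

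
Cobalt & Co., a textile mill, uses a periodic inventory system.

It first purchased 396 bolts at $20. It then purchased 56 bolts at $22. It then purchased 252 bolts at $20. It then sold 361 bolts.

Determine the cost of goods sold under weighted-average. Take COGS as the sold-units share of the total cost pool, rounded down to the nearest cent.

Sale 1, sell 361: 361/704 × $14,192.00 → $7,277.43
Ending inventory (cost pool remaining) = $6,914.57

COGS = $7,277.43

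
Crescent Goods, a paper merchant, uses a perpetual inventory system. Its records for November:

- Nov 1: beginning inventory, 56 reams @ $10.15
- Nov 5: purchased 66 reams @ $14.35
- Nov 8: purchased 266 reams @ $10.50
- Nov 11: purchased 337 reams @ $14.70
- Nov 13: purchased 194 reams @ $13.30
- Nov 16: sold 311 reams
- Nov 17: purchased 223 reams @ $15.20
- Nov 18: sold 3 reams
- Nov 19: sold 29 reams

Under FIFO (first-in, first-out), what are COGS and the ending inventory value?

COGS = $3,836.00; ending inventory = $11,396.20

Nov 16, 311 sold [FIFO — oldest first]: 56 @ $10.15 + 66 @ $14.35 + 189 @ $10.50 = $3,500.00
Nov 18, 3 sold [FIFO — oldest first]: 3 @ $10.50 = $31.50
Nov 19, 29 sold [FIFO — oldest first]: 29 @ $10.50 = $304.50
Total COGS = $3,500.00 + $31.50 + $304.50 = $3,836.00
Ending inventory: 45 @ $10.50 + 337 @ $14.70 + 194 @ $13.30 + 223 @ $15.20 = $11,396.20
Check: goods available $15,232.20 = COGS $3,836.00 + ending $11,396.20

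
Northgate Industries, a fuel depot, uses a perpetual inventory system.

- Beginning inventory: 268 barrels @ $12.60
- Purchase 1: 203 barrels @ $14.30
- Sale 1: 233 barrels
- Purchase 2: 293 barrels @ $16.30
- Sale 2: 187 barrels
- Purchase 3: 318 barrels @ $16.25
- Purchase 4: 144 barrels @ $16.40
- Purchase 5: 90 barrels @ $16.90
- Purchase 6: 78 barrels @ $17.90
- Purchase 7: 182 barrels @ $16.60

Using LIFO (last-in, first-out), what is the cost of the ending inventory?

Sale 1 (233) [LIFO — newest first]: 203 @ $14.30 + 30 @ $12.60 = $3,280.90
Sale 2 (187) [LIFO — newest first]: 187 @ $16.30 = $3,048.10
Total COGS = $3,280.90 + $3,048.10 = $6,329.00
Ending inventory: 238 @ $12.60 + 106 @ $16.30 + 318 @ $16.25 + 144 @ $16.40 + 90 @ $16.90 + 78 @ $17.90 + 182 @ $16.60 = $18,194.10

Ending inventory = $18,194.10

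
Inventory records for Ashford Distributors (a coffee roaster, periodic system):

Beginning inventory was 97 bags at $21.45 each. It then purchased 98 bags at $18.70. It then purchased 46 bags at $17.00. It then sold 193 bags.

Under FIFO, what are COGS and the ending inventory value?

Sale 1 (193) [FIFO — oldest first]: 97 @ $21.45 + 96 @ $18.70 = $3,875.85
Ending inventory: 2 @ $18.70 + 46 @ $17.00 = $819.40
Check: goods available $4,695.25 = COGS $3,875.85 + ending $819.40

COGS = $3,875.85; ending inventory = $819.40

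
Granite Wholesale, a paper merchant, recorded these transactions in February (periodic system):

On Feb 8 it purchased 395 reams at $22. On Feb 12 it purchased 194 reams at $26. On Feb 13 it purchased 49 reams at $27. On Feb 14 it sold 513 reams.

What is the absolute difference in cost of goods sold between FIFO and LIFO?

$549

FIFO COGS: 395 @ $22 + 118 @ $26 = $11,758
LIFO COGS: 49 @ $27 + 194 @ $26 + 270 @ $22 = $12,307
Difference = |$11,758 − $12,307| = $549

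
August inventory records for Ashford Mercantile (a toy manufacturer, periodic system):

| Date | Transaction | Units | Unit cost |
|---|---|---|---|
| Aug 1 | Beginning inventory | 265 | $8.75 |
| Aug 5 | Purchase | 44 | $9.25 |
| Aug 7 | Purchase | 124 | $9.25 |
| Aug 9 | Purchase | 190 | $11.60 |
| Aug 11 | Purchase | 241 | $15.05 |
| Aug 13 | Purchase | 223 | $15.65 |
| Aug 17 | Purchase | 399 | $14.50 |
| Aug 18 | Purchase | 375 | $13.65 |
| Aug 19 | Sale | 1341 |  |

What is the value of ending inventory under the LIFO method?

Ending inventory = $4,881.95

Aug 19, 1341 sold [LIFO — newest first]: 375 @ $13.65 + 399 @ $14.50 + 223 @ $15.65 + 241 @ $15.05 + 103 @ $11.60 = $19,216.05
Ending inventory: 265 @ $8.75 + 44 @ $9.25 + 124 @ $9.25 + 87 @ $11.60 = $4,881.95
Check: goods available $24,098.00 = COGS $19,216.05 + ending $4,881.95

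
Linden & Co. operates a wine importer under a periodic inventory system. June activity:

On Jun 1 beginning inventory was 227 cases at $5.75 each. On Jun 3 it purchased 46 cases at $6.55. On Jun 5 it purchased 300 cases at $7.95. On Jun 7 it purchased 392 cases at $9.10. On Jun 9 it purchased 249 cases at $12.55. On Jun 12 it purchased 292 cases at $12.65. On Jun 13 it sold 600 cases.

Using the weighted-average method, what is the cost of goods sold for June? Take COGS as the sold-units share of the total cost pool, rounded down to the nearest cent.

COGS = $5,728.08

Jun 13, sell 600: 600/1506 × $14,377.50 → $5,728.08
Ending inventory (cost pool remaining) = $8,649.42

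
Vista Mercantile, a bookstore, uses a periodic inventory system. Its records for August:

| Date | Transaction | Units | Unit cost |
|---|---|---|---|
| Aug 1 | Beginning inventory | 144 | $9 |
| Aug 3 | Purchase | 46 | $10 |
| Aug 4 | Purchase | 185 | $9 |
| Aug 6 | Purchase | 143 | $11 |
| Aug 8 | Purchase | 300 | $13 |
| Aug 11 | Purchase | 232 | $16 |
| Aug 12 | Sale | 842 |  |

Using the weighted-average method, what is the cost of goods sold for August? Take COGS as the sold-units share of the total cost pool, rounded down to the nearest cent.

Aug 12, sell 842: 842/1050 × $12,606.00 → $10,108.81
Ending inventory (cost pool remaining) = $2,497.19
Check: goods available $12,606.00 = COGS $10,108.81 + ending $2,497.19

COGS = $10,108.81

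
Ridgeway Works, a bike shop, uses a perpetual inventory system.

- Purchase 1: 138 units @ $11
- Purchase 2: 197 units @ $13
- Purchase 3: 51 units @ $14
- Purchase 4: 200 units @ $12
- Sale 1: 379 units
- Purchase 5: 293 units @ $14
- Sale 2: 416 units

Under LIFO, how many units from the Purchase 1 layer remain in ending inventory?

Sale 1 (379) [LIFO — newest first]: 200 @ $12 + 51 @ $14 + 128 @ $13 = $4,778
Sale 2 (416) [LIFO — newest first]: 293 @ $14 + 69 @ $13 + 54 @ $11 = $5,593
Total COGS = $4,778 + $5,593 = $10,371
Ending inventory: 84 @ $11 = $924

84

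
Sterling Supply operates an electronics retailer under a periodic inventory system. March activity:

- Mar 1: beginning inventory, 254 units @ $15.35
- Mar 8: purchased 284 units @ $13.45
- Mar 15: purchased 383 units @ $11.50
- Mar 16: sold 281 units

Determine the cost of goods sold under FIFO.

COGS = $4,262.05

Mar 16, 281 sold [FIFO — oldest first]: 254 @ $15.35 + 27 @ $13.45 = $4,262.05
Ending inventory: 257 @ $13.45 + 383 @ $11.50 = $7,861.15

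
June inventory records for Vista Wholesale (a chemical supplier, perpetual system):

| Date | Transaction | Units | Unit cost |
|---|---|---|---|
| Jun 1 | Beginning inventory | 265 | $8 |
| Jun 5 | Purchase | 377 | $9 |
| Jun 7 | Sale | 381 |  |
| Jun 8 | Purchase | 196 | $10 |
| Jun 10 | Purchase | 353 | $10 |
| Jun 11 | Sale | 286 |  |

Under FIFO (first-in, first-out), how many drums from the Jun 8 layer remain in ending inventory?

171

Jun 7, 381 sold [FIFO — oldest first]: 265 @ $8 + 116 @ $9 = $3,164
Jun 11, 286 sold [FIFO — oldest first]: 261 @ $9 + 25 @ $10 = $2,599
Total COGS = $3,164 + $2,599 = $5,763
Ending inventory: 171 @ $10 + 353 @ $10 = $5,240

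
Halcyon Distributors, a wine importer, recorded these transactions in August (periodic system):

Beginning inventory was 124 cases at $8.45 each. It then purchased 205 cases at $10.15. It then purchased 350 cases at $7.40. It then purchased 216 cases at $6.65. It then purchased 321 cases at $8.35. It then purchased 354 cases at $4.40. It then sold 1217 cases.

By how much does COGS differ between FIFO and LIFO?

FIFO COGS: 124 @ $8.45 + 205 @ $10.15 + 350 @ $7.40 + 216 @ $6.65 + 321 @ $8.35 + 1 @ $4.40 = $9,839.70
LIFO COGS: 354 @ $4.40 + 321 @ $8.35 + 216 @ $6.65 + 326 @ $7.40 = $8,086.75
Difference = |$9,839.70 − $8,086.75| = $1,752.95

$1,752.95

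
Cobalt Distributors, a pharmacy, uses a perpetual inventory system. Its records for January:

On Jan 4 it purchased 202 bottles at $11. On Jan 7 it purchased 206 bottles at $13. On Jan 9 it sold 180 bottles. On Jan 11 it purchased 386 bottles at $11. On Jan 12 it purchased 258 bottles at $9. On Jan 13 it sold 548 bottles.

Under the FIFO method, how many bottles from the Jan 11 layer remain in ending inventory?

Jan 9, 180 sold [FIFO — oldest first]: 180 @ $11 = $1,980
Jan 13, 548 sold [FIFO — oldest first]: 22 @ $11 + 206 @ $13 + 320 @ $11 = $6,440
Total COGS = $1,980 + $6,440 = $8,420
Ending inventory: 66 @ $11 + 258 @ $9 = $3,048

66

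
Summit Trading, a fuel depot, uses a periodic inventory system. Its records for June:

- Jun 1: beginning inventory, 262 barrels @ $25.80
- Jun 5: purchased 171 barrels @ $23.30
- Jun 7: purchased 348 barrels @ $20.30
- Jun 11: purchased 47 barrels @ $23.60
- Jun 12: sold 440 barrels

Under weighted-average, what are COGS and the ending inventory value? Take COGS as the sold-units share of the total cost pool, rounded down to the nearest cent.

COGS = $10,052.77; ending inventory = $8,864.73

Jun 12, sell 440: 440/828 × $18,917.50 → $10,052.77
Ending inventory (cost pool remaining) = $8,864.73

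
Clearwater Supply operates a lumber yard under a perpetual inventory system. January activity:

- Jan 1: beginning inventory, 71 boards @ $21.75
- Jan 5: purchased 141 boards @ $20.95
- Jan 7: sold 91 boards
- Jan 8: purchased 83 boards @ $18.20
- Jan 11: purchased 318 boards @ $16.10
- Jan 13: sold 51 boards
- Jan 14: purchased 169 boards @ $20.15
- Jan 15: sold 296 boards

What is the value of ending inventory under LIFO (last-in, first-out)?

Ending inventory = $6,356.35

Jan 7, 91 sold [LIFO — newest first]: 91 @ $20.95 = $1,906.45
Jan 13, 51 sold [LIFO — newest first]: 51 @ $16.10 = $821.10
Jan 15, 296 sold [LIFO — newest first]: 169 @ $20.15 + 127 @ $16.10 = $5,450.05
Total COGS = $1,906.45 + $821.10 + $5,450.05 = $8,177.60
Ending inventory: 71 @ $21.75 + 50 @ $20.95 + 83 @ $18.20 + 140 @ $16.10 = $6,356.35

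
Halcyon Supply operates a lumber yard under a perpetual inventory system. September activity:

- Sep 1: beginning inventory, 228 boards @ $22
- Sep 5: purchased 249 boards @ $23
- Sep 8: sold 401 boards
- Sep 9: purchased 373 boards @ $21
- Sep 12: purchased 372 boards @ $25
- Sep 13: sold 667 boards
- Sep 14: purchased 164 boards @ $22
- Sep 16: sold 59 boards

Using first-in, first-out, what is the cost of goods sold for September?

Sep 8, 401 sold [FIFO — oldest first]: 228 @ $22 + 173 @ $23 = $8,995
Sep 13, 667 sold [FIFO — oldest first]: 76 @ $23 + 373 @ $21 + 218 @ $25 = $15,031
Sep 16, 59 sold [FIFO — oldest first]: 59 @ $25 = $1,475
Total COGS = $8,995 + $15,031 + $1,475 = $25,501
Ending inventory: 95 @ $25 + 164 @ $22 = $5,983

COGS = $25,501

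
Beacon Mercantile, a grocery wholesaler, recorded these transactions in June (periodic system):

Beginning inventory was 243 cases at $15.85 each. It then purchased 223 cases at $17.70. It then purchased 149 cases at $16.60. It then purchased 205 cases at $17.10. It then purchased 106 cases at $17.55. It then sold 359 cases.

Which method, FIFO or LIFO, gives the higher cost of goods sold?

LIFO

FIFO COGS: 243 @ $15.85 + 116 @ $17.70 = $5,904.75
LIFO COGS: 106 @ $17.55 + 205 @ $17.10 + 48 @ $16.60 = $6,162.60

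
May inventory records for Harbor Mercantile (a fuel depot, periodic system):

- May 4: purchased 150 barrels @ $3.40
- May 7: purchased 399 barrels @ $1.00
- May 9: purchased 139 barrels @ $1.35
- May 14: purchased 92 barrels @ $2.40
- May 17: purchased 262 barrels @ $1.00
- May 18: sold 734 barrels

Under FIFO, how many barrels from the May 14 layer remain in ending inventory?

46

May 18, 734 sold [FIFO — oldest first]: 150 @ $3.40 + 399 @ $1.00 + 139 @ $1.35 + 46 @ $2.40 = $1,207.05
Ending inventory: 46 @ $2.40 + 262 @ $1.00 = $372.40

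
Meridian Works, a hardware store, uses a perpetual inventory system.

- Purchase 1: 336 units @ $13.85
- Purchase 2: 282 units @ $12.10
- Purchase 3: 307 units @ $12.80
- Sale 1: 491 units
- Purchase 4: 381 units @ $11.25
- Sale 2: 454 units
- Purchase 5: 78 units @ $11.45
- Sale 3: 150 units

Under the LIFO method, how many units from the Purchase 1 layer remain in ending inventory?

Sale 1 (491) [LIFO — newest first]: 307 @ $12.80 + 184 @ $12.10 = $6,156.00
Sale 2 (454) [LIFO — newest first]: 381 @ $11.25 + 73 @ $12.10 = $5,169.55
Sale 3 (150) [LIFO — newest first]: 78 @ $11.45 + 25 @ $12.10 + 47 @ $13.85 = $1,846.55
Total COGS = $6,156.00 + $5,169.55 + $1,846.55 = $13,172.10
Ending inventory: 289 @ $13.85 = $4,002.65
Check: goods available $17,174.75 = COGS $13,172.10 + ending $4,002.65

289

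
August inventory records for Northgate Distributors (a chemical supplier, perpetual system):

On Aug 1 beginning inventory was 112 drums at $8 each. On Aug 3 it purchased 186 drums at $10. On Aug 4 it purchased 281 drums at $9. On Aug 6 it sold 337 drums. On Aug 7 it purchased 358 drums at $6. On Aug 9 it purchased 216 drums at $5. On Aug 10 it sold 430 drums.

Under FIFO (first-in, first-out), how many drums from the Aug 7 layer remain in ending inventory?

Aug 6, 337 sold [FIFO — oldest first]: 112 @ $8 + 186 @ $10 + 39 @ $9 = $3,107
Aug 10, 430 sold [FIFO — oldest first]: 242 @ $9 + 188 @ $6 = $3,306
Total COGS = $3,107 + $3,306 = $6,413
Ending inventory: 170 @ $6 + 216 @ $5 = $2,100
Check: goods available $8,513 = COGS $6,413 + ending $2,100

170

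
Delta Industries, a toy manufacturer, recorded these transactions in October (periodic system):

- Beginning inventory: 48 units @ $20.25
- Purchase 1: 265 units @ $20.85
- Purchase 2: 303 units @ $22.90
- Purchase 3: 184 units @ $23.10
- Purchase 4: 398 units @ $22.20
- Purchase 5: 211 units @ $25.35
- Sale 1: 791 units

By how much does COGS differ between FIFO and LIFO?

FIFO COGS: 48 @ $20.25 + 265 @ $20.85 + 303 @ $22.90 + 175 @ $23.10 = $17,478.45
LIFO COGS: 211 @ $25.35 + 398 @ $22.20 + 182 @ $23.10 = $18,388.65
Difference = |$17,478.45 − $18,388.65| = $910.20

$910.20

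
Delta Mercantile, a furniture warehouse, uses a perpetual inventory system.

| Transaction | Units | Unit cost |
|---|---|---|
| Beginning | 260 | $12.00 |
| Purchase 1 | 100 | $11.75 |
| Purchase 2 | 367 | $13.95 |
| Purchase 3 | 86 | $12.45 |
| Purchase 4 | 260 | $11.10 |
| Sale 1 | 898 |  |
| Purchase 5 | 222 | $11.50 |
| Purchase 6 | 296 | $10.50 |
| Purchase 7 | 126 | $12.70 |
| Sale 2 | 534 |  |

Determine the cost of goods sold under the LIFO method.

Sale 1 (898) [LIFO — newest first]: 260 @ $11.10 + 86 @ $12.45 + 367 @ $13.95 + 100 @ $11.75 + 85 @ $12.00 = $11,271.35
Sale 2 (534) [LIFO — newest first]: 126 @ $12.70 + 296 @ $10.50 + 112 @ $11.50 = $5,996.20
Total COGS = $11,271.35 + $5,996.20 = $17,267.55
Ending inventory: 175 @ $12.00 + 110 @ $11.50 = $3,365.00
Check: goods available $20,632.55 = COGS $17,267.55 + ending $3,365.00

COGS = $17,267.55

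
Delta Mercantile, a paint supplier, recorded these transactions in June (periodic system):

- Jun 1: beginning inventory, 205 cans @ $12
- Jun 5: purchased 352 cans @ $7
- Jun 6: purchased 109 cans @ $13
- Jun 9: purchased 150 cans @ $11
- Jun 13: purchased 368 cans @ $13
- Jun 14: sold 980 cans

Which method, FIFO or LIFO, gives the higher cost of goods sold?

FIFO COGS: 205 @ $12 + 352 @ $7 + 109 @ $13 + 150 @ $11 + 164 @ $13 = $10,123
LIFO COGS: 368 @ $13 + 150 @ $11 + 109 @ $13 + 352 @ $7 + 1 @ $12 = $10,327

LIFO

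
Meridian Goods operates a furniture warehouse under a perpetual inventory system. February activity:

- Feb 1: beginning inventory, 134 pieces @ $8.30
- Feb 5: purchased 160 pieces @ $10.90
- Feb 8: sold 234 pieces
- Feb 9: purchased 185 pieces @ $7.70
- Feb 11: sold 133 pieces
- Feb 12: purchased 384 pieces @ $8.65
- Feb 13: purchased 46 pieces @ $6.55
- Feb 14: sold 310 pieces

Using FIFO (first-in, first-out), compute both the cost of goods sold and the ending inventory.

Feb 8, 234 sold [FIFO — oldest first]: 134 @ $8.30 + 100 @ $10.90 = $2,202.20
Feb 11, 133 sold [FIFO — oldest first]: 60 @ $10.90 + 73 @ $7.70 = $1,216.10
Feb 14, 310 sold [FIFO — oldest first]: 112 @ $7.70 + 198 @ $8.65 = $2,575.10
Total COGS = $2,202.20 + $1,216.10 + $2,575.10 = $5,993.40
Ending inventory: 186 @ $8.65 + 46 @ $6.55 = $1,910.20
Check: goods available $7,903.60 = COGS $5,993.40 + ending $1,910.20

COGS = $5,993.40; ending inventory = $1,910.20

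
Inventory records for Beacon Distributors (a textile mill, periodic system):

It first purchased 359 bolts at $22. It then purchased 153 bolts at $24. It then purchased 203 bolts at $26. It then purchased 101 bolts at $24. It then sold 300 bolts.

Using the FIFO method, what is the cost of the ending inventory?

Sale 1 (300) [FIFO — oldest first]: 300 @ $22 = $6,600
Ending inventory: 59 @ $22 + 153 @ $24 + 203 @ $26 + 101 @ $24 = $12,672
Check: goods available $19,272 = COGS $6,600 + ending $12,672

Ending inventory = $12,672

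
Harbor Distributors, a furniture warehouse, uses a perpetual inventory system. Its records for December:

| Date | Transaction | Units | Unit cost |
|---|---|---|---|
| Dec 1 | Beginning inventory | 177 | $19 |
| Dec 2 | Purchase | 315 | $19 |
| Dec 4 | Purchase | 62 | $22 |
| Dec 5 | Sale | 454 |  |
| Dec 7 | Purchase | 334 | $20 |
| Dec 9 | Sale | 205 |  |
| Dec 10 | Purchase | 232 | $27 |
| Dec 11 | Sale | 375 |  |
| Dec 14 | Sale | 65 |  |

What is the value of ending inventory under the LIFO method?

Dec 5, 454 sold [LIFO — newest first]: 62 @ $22 + 315 @ $19 + 77 @ $19 = $8,812
Dec 9, 205 sold [LIFO — newest first]: 205 @ $20 = $4,100
Dec 11, 375 sold [LIFO — newest first]: 232 @ $27 + 129 @ $20 + 14 @ $19 = $9,110
Dec 14, 65 sold [LIFO — newest first]: 65 @ $19 = $1,235
Total COGS = $8,812 + $4,100 + $9,110 + $1,235 = $23,257
Ending inventory: 21 @ $19 = $399

Ending inventory = $399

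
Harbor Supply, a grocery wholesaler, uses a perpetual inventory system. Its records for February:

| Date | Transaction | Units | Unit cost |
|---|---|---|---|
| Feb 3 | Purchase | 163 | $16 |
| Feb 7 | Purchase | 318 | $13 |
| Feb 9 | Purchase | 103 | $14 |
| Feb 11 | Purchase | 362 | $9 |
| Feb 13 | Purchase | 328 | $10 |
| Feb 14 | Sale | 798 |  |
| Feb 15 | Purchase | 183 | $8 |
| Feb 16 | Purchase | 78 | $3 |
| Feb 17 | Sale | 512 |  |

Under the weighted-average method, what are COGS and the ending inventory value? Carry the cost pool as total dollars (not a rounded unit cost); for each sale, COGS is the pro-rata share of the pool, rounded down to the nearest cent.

After Feb 3: 163 on hand, pool $2,608.00 (≈ $16.0000 each)
After Feb 7: 481 on hand, pool $6,742.00 (≈ $14.0166 each)
After Feb 9: 584 on hand, pool $8,184.00 (≈ $14.0137 each)
After Feb 11: 946 on hand, pool $11,442.00 (≈ $12.0951 each)
After Feb 13: 1274 on hand, pool $14,722.00 (≈ $11.5557 each)
Feb 14, sell 798: 798/1274 × $14,722.00 → $9,221.47
After Feb 15: 659 on hand, pool $6,964.53 (≈ $10.5683 each)
After Feb 16: 737 on hand, pool $7,198.53 (≈ $9.7673 each)
Feb 17, sell 512: 512/737 × $7,198.53 → $5,000.87
Total COGS = $9,221.47 + $5,000.87 = $14,222.34
Ending inventory (cost pool remaining) = $2,197.66
Check: goods available $16,420.00 = COGS $14,222.34 + ending $2,197.66

COGS = $14,222.34; ending inventory = $2,197.66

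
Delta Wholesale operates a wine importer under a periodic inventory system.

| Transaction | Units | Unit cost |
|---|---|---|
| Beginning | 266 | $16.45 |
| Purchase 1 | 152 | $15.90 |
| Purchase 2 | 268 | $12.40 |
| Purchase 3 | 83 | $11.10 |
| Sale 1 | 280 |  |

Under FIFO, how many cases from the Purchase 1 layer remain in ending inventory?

138

Sale 1 (280) [FIFO — oldest first]: 266 @ $16.45 + 14 @ $15.90 = $4,598.30
Ending inventory: 138 @ $15.90 + 268 @ $12.40 + 83 @ $11.10 = $6,438.70
Check: goods available $11,037.00 = COGS $4,598.30 + ending $6,438.70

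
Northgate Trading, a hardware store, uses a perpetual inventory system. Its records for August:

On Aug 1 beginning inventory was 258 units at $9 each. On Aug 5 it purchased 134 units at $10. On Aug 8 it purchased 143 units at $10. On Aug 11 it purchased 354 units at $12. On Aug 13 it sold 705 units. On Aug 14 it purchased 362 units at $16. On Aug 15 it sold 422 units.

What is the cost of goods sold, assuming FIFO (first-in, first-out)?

Aug 13, 705 sold [FIFO — oldest first]: 258 @ $9 + 134 @ $10 + 143 @ $10 + 170 @ $12 = $7,132
Aug 15, 422 sold [FIFO — oldest first]: 184 @ $12 + 238 @ $16 = $6,016
Total COGS = $7,132 + $6,016 = $13,148
Ending inventory: 124 @ $16 = $1,984

COGS = $13,148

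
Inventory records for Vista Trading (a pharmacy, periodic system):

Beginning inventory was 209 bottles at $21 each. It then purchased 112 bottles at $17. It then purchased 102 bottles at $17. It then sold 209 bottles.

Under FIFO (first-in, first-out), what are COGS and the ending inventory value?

Sale 1 (209) [FIFO — oldest first]: 209 @ $21 = $4,389
Ending inventory: 112 @ $17 + 102 @ $17 = $3,638
Check: goods available $8,027 = COGS $4,389 + ending $3,638

COGS = $4,389; ending inventory = $3,638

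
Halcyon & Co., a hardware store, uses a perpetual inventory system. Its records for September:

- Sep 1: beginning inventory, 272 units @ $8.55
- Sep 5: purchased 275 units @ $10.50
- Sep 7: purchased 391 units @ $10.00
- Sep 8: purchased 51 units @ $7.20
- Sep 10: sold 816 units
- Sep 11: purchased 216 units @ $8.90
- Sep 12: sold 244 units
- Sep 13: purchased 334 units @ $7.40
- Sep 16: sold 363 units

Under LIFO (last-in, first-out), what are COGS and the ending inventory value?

Sep 10, 816 sold [LIFO — newest first]: 51 @ $7.20 + 391 @ $10.00 + 275 @ $10.50 + 99 @ $8.55 = $8,011.15
Sep 12, 244 sold [LIFO — newest first]: 216 @ $8.90 + 28 @ $8.55 = $2,161.80
Sep 16, 363 sold [LIFO — newest first]: 334 @ $7.40 + 29 @ $8.55 = $2,719.55
Total COGS = $8,011.15 + $2,161.80 + $2,719.55 = $12,892.50
Ending inventory: 116 @ $8.55 = $991.80
Check: goods available $13,884.30 = COGS $12,892.50 + ending $991.80

COGS = $12,892.50; ending inventory = $991.80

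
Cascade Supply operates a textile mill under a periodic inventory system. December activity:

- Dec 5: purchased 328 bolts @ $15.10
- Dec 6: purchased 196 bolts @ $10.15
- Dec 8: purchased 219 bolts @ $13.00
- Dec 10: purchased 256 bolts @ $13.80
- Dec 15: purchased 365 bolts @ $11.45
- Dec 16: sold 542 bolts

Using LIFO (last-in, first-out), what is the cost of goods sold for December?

Dec 16, 542 sold [LIFO — newest first]: 365 @ $11.45 + 177 @ $13.80 = $6,621.85
Ending inventory: 328 @ $15.10 + 196 @ $10.15 + 219 @ $13.00 + 79 @ $13.80 = $10,879.40

COGS = $6,621.85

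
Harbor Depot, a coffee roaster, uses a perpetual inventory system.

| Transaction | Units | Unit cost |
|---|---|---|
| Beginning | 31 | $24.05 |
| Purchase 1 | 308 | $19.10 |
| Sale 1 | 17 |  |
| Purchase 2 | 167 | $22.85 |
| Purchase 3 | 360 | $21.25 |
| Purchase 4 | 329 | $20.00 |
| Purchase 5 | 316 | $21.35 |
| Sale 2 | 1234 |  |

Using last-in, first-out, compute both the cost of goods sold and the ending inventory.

Sale 1 (17) [LIFO — newest first]: 17 @ $19.10 = $324.70
Sale 2 (1234) [LIFO — newest first]: 316 @ $21.35 + 329 @ $20.00 + 360 @ $21.25 + 167 @ $22.85 + 62 @ $19.10 = $25,976.75
Total COGS = $324.70 + $25,976.75 = $26,301.45
Ending inventory: 31 @ $24.05 + 229 @ $19.10 = $5,119.45

COGS = $26,301.45; ending inventory = $5,119.45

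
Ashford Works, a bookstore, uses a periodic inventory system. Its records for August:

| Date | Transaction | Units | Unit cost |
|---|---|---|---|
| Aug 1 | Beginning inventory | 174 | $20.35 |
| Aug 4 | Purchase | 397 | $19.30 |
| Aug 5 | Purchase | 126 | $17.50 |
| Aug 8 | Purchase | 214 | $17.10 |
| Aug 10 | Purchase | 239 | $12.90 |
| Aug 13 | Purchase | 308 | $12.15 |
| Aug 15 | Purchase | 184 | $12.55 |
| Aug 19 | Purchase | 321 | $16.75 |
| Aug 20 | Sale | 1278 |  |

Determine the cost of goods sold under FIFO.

Aug 20, 1278 sold [FIFO — oldest first]: 174 @ $20.35 + 397 @ $19.30 + 126 @ $17.50 + 214 @ $17.10 + 239 @ $12.90 + 128 @ $12.15 = $21,705.70
Ending inventory: 180 @ $12.15 + 184 @ $12.55 + 321 @ $16.75 = $9,872.95
Check: goods available $31,578.65 = COGS $21,705.70 + ending $9,872.95

COGS = $21,705.70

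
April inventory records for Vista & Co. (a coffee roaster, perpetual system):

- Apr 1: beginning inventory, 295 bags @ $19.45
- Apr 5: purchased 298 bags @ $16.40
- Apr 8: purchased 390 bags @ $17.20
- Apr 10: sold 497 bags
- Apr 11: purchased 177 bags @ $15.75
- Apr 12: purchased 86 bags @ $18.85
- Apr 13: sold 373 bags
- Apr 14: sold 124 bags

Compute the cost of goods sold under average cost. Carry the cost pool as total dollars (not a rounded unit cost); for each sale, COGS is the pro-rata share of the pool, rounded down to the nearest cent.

After Apr 1: 295 on hand, pool $5,737.75 (≈ $19.4500 each)
After Apr 5: 593 on hand, pool $10,624.95 (≈ $17.9173 each)
After Apr 8: 983 on hand, pool $17,332.95 (≈ $17.6327 each)
Apr 10, sell 497: 497/983 × $17,332.95 → $8,763.45
After Apr 11: 663 on hand, pool $11,357.25 (≈ $17.1301 each)
After Apr 12: 749 on hand, pool $12,978.35 (≈ $17.3276 each)
Apr 13, sell 373: 373/749 × $12,978.35 → $6,463.18
Apr 14, sell 124: 124/376 × $6,515.17 → $2,148.61
Total COGS = $8,763.45 + $6,463.18 + $2,148.61 = $17,375.24
Ending inventory (cost pool remaining) = $4,366.56
Check: goods available $21,741.80 = COGS $17,375.24 + ending $4,366.56

COGS = $17,375.24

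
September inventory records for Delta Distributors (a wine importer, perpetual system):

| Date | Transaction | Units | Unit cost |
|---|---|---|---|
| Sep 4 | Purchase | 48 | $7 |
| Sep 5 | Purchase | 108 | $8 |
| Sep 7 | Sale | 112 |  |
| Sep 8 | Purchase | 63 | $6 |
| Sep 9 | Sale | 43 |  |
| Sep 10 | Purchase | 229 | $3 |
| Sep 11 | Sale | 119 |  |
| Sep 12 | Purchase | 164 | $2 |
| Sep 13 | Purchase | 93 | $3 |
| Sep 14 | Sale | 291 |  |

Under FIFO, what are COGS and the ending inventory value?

Sep 7, 112 sold [FIFO — oldest first]: 48 @ $7 + 64 @ $8 = $848
Sep 9, 43 sold [FIFO — oldest first]: 43 @ $8 = $344
Sep 11, 119 sold [FIFO — oldest first]: 1 @ $8 + 63 @ $6 + 55 @ $3 = $551
Sep 14, 291 sold [FIFO — oldest first]: 174 @ $3 + 117 @ $2 = $756
Total COGS = $848 + $344 + $551 + $756 = $2,499
Ending inventory: 47 @ $2 + 93 @ $3 = $373

COGS = $2,499; ending inventory = $373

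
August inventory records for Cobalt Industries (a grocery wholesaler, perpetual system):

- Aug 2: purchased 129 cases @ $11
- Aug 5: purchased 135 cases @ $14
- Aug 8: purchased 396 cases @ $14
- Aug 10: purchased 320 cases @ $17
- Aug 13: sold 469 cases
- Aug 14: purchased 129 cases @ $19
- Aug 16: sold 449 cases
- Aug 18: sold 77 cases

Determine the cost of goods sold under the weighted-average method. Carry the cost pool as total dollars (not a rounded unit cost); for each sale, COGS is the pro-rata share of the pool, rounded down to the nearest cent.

COGS = $14,979.88

After Aug 2: 129 on hand, pool $1,419.00 (≈ $11.0000 each)
After Aug 5: 264 on hand, pool $3,309.00 (≈ $12.5341 each)
After Aug 8: 660 on hand, pool $8,853.00 (≈ $13.4136 each)
After Aug 10: 980 on hand, pool $14,293.00 (≈ $14.5847 each)
Aug 13, sell 469: 469/980 × $14,293.00 → $6,840.22
After Aug 14: 640 on hand, pool $9,903.78 (≈ $15.4747 each)
Aug 16, sell 449: 449/640 × $9,903.78 → $6,948.12
Aug 18, sell 77: 77/191 × $2,955.66 → $1,191.54
Total COGS = $6,840.22 + $6,948.12 + $1,191.54 = $14,979.88
Ending inventory (cost pool remaining) = $1,764.12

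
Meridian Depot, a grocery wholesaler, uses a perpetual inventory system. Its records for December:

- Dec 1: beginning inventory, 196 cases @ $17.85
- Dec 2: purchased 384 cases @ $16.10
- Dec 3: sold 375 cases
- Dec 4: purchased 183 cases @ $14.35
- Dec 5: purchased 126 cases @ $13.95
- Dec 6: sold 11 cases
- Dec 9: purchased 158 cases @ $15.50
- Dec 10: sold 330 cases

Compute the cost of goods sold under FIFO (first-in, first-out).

Dec 3, 375 sold [FIFO — oldest first]: 196 @ $17.85 + 179 @ $16.10 = $6,380.50
Dec 6, 11 sold [FIFO — oldest first]: 11 @ $16.10 = $177.10
Dec 10, 330 sold [FIFO — oldest first]: 194 @ $16.10 + 136 @ $14.35 = $5,075.00
Total COGS = $6,380.50 + $177.10 + $5,075.00 = $11,632.60
Ending inventory: 47 @ $14.35 + 126 @ $13.95 + 158 @ $15.50 = $4,881.15
Check: goods available $16,513.75 = COGS $11,632.60 + ending $4,881.15

COGS = $11,632.60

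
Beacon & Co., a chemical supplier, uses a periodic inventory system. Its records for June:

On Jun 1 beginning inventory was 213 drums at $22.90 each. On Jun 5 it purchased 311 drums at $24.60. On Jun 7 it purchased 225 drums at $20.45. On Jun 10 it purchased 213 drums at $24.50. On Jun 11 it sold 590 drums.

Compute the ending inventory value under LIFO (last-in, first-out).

Jun 11, 590 sold [LIFO — newest first]: 213 @ $24.50 + 225 @ $20.45 + 152 @ $24.60 = $13,558.95
Ending inventory: 213 @ $22.90 + 159 @ $24.60 = $8,789.10
Check: goods available $22,348.05 = COGS $13,558.95 + ending $8,789.10

Ending inventory = $8,789.10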